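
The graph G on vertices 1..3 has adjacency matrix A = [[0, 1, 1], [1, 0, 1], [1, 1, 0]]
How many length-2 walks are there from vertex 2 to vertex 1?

1

The number of length-2 walks from vertex 2 to vertex 1 is entry (2,1) of A², where A is the adjacency matrix.
A² = [[2, 1, 1], [1, 2, 1], [1, 1, 2]]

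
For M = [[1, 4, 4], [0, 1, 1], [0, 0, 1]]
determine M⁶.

[[1, 24, 84], [0, 1, 6], [0, 0, 1]]

M = I + N where N = [[0, 4, 4], [0, 0, 1], [0, 0, 0]] is strictly upper-triangular, so N³ = 0.
(I + N)⁶ = I + 6·N + 15·N² = [[1, 24, 84], [0, 1, 6], [0, 0, 1]].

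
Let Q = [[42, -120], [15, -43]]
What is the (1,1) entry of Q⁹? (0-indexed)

tr Q = -1 and det Q = -6, so the characteristic polynomial is λ² − (-1)λ + (-6) with roots 2 and -3.
Eigenvectors give P = [[3, -8], [1, -3]] with P⁻¹ = [[3, -8], [1, -3]], and Q = P·diag(2, -3)·P⁻¹.
Then Q⁹ = P·diag(512, -19683)·P⁻¹ = [[1536, 157464], [512, 59049]] · [[3, -8], [1, -3]] = [[162072, -484680], [60585, -181243]].

-181243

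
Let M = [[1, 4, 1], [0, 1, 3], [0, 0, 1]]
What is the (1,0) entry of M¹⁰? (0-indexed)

M = I + N where N = [[0, 4, 1], [0, 0, 3], [0, 0, 0]] is strictly upper-triangular, so N³ = 0.
(I + N)¹⁰ = I + 10·N + 45·N² = [[1, 40, 550], [0, 1, 30], [0, 0, 1]].

0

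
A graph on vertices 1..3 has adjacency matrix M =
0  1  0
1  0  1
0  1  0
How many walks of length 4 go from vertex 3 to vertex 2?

0

The number of length-4 walks from vertex 3 to vertex 2 is entry (3,2) of M⁴, where M is the adjacency matrix.
M² = [[1, 0, 1], [0, 2, 0], [1, 0, 1]]
M³ = [[0, 2, 0], [2, 0, 2], [0, 2, 0]]
M⁴ = [[2, 0, 2], [0, 4, 0], [2, 0, 2]]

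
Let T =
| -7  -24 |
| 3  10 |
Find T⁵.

tr T = 3 and det T = 2, so the characteristic polynomial is λ² − (3)λ + (2) with roots 1 and 2.
Eigenvectors give P = [[-3, -8], [1, 3]] with P⁻¹ = [[-3, -8], [1, 3]], and T = P·diag(1, 2)·P⁻¹.
Then T⁵ = P·diag(1, 32)·P⁻¹ = [[-3, -256], [1, 96]] · [[-3, -8], [1, 3]] = [[-247, -744], [93, 280]].

[[-247, -744], [93, 280]]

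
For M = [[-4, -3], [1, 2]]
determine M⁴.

M² = [[13, 6], [-2, 1]]
M³ = [[-46, -27], [9, 8]]
M⁴ = [[157, 84], [-28, -11]]

[[157, 84], [-28, -11]]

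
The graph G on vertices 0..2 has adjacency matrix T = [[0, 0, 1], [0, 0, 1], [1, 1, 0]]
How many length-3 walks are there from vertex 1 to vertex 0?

The number of length-3 walks from vertex 1 to vertex 0 is entry (1,0) of T³, where T is the adjacency matrix.
T² = [[1, 1, 0], [1, 1, 0], [0, 0, 2]]
T³ = [[0, 0, 2], [0, 0, 2], [2, 2, 0]]

0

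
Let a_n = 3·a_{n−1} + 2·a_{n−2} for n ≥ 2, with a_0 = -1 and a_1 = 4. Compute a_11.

975374

With companion matrix C = [[3, 2], [1, 0]], [a_n, a_{n−1}]ᵀ = C·[a_{n−1}, a_{n−2}]ᵀ, so [a_11, a_10]ᵀ = C^10·[a_1, a_0]ᵀ.
C^10 = [[283667, 159294], [79647, 44726]], giving [a_11, a_10]ᵀ = [[975374], [273862]].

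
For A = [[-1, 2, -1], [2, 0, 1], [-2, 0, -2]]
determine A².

[[7, -2, 5], [-4, 4, -4], [6, -4, 6]]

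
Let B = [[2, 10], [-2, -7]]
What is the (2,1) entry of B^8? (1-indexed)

12610

tr B = -5 and det B = 6, so the characteristic polynomial is λ² − (-5)λ + (6) with roots -3 and -2.
Eigenvectors give P = [[-2, 5], [1, -2]] with P⁻¹ = [[2, 5], [1, 2]], and B = P·diag(-3, -2)·P⁻¹.
Then B^8 = P·diag(6561, 256)·P⁻¹ = [[-13122, 1280], [6561, -512]] · [[2, 5], [1, 2]] = [[-24964, -63050], [12610, 31781]].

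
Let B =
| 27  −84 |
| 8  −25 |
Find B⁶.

tr B = 2 and det B = −3, so the characteristic polynomial is λ² − (2)λ + (−3) with roots 3 and −1.
Eigenvectors give P = [[7, 3], [2, 1]] with P⁻¹ = [[1, −3], [−2, 7]], and B = P·diag(3, −1)·P⁻¹.
Then B⁶ = P·diag(729, 1)·P⁻¹ = [[5103, 3], [1458, 1]] · [[1, −3], [−2, 7]] = [[5097, −15288], [1456, −4367]].

[[5097, −15288], [1456, −4367]]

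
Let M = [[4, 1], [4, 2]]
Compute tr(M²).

28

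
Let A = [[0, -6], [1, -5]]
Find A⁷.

[[3990, -12354], [2059, -6305]]

tr A = -5 and det A = 6, so the characteristic polynomial is λ² − (-5)λ + (6) with roots -2 and -3.
Eigenvectors give P = [[3, -2], [1, -1]] with P⁻¹ = [[1, -2], [1, -3]], and A = P·diag(-2, -3)·P⁻¹.
Then A⁷ = P·diag(-128, -2187)·P⁻¹ = [[-384, 4374], [-128, 2187]] · [[1, -2], [1, -3]] = [[3990, -12354], [2059, -6305]].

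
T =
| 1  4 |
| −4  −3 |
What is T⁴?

T² = [[−15, −8], [8, −7]]
T³ = [[17, −36], [36, 53]]
T⁴ = [[161, 176], [−176, −15]]

[[161, 176], [−176, −15]]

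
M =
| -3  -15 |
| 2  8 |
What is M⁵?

tr M = 5 and det M = 6, so the characteristic polynomial is λ² − (5)λ + (6) with roots 3 and 2.
Eigenvectors give P = [[-5, -3], [2, 1]] with P⁻¹ = [[1, 3], [-2, -5]], and M = P·diag(3, 2)·P⁻¹.
Then M⁵ = P·diag(243, 32)·P⁻¹ = [[-1215, -96], [486, 32]] · [[1, 3], [-2, -5]] = [[-1023, -3165], [422, 1298]].

[[-1023, -3165], [422, 1298]]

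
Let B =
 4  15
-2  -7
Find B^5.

[[154, 465], [-62, -187]]

tr B = -3 and det B = 2, so the characteristic polynomial is λ² − (-3)λ + (2) with roots -1 and -2.
Eigenvectors give P = [[-3, -5], [1, 2]] with P⁻¹ = [[-2, -5], [1, 3]], and B = P·diag(-1, -2)·P⁻¹.
Then B^5 = P·diag(-1, -32)·P⁻¹ = [[3, 160], [-1, -64]] · [[-2, -5], [1, 3]] = [[154, 465], [-62, -187]].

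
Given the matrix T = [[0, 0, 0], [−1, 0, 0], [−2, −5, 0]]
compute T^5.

T is strictly triangular, hence nilpotent: T^3 = 0, so T^5 = 0.

[[0, 0, 0], [0, 0, 0], [0, 0, 0]]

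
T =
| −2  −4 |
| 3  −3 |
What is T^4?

T^2 = [[−8, 20], [−15, −3]]
T^3 = [[76, −28], [21, 69]]
T^4 = [[−236, −220], [165, −291]]

[[−236, −220], [165, −291]]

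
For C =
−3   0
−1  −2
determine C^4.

C^2 = [[9, 0], [5, 4]]
C^3 = [[−27, 0], [−19, −8]]
C^4 = [[81, 0], [65, 16]]

[[81, 0], [65, 16]]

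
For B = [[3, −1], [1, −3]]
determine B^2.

[[8, 0], [0, 8]]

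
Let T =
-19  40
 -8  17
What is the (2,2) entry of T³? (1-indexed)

tr T = -2 and det T = -3, so the characteristic polynomial is λ² − (-2)λ + (-3) with roots 1 and -3.
Eigenvectors give P = [[2, -5], [1, -2]] with P⁻¹ = [[-2, 5], [-1, 2]], and T = P·diag(1, -3)·P⁻¹.
Then T³ = P·diag(1, -27)·P⁻¹ = [[2, 135], [1, 54]] · [[-2, 5], [-1, 2]] = [[-139, 280], [-56, 113]].

113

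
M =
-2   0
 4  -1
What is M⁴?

M² = [[4, 0], [-12, 1]]
M³ = [[-8, 0], [28, -1]]
M⁴ = [[16, 0], [-60, 1]]

[[16, 0], [-60, 1]]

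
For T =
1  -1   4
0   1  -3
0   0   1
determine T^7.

[[1, -7, 91], [0, 1, -21], [0, 0, 1]]

T = I + N where N = [[0, -1, 4], [0, 0, -3], [0, 0, 0]] is strictly upper-triangular, so N^3 = 0.
(I + N)^7 = I + 7·N + 21·N^2 = [[1, -7, 91], [0, 1, -21], [0, 0, 1]].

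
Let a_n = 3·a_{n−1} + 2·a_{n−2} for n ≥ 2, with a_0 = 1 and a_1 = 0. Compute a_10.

44726

With companion matrix B = [[3, 2], [1, 0]], [a_n, a_{n−1}]ᵀ = B·[a_{n−1}, a_{n−2}]ᵀ, so [a_10, a_9]ᵀ = B⁹·[a_1, a_0]ᵀ.
B⁹ = [[79647, 44726], [22363, 12558]], giving [a_10, a_9]ᵀ = [[44726], [12558]].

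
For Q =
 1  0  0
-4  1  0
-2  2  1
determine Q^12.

[[1, 0, 0], [-48, 1, 0], [-552, 24, 1]]

Q = I + N where N = [[0, 0, 0], [-4, 0, 0], [-2, 2, 0]] is strictly lower-triangular, so N^3 = 0.
(I + N)^12 = I + 12·N + 66·N^2 = [[1, 0, 0], [-48, 1, 0], [-552, 24, 1]].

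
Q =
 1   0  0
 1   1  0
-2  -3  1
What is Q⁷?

[[1, 0, 0], [7, 1, 0], [-77, -21, 1]]

Q = I + N where N = [[0, 0, 0], [1, 0, 0], [-2, -3, 0]] is strictly lower-triangular, so N³ = 0.
(I + N)⁷ = I + 7·N + 21·N² = [[1, 0, 0], [7, 1, 0], [-77, -21, 1]].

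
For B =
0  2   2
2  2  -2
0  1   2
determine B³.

B² = [[4, 6, 0], [4, 6, -4], [2, 4, 2]]
B³ = [[12, 20, -4], [12, 16, -12], [8, 14, 0]]

[[12, 20, -4], [12, 16, -12], [8, 14, 0]]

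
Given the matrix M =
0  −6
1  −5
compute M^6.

tr M = −5 and det M = 6, so the characteristic polynomial is λ² − (−5)λ + (6) with roots −2 and −3.
Eigenvectors give P = [[3, 2], [1, 1]] with P⁻¹ = [[1, −2], [−1, 3]], and M = P·diag(−2, −3)·P⁻¹.
Then M^6 = P·diag(64, 729)·P⁻¹ = [[192, 1458], [64, 729]] · [[1, −2], [−1, 3]] = [[−1266, 3990], [−665, 2059]].

[[−1266, 3990], [−665, 2059]]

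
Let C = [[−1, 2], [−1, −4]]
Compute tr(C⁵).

tr C = −5 and det C = 6, so the characteristic polynomial is λ² − (−5)λ + (6) with roots −3 and −2.
Eigenvectors give P = [[−1, 2], [1, −1]] with P⁻¹ = [[1, 2], [1, 1]], and C = P·diag(−3, −2)·P⁻¹.
Then C⁵ = P·diag(−243, −32)·P⁻¹ = [[243, −64], [−243, 32]] · [[1, 2], [1, 1]] = [[179, 422], [−211, −454]].

−275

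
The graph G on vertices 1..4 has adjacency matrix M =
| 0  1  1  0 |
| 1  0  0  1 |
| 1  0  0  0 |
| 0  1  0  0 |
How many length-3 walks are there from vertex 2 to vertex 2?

The number of length-3 walks from vertex 2 to vertex 2 is entry (2,2) of M^3, where M is the adjacency matrix.
M^2 = [[2, 0, 0, 1], [0, 2, 1, 0], [0, 1, 1, 0], [1, 0, 0, 1]]
M^3 = [[0, 3, 2, 0], [3, 0, 0, 2], [2, 0, 0, 1], [0, 2, 1, 0]]

0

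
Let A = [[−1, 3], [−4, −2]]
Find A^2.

[[−11, −9], [12, −8]]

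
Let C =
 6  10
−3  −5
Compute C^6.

C² = C (a projection; rank 1, trace 1), so C^6 = C.

[[6, 10], [−3, −5]]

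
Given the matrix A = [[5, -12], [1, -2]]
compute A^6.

tr A = 3 and det A = 2, so the characteristic polynomial is λ² − (3)λ + (2) with roots 2 and 1.
Eigenvectors give P = [[4, 3], [1, 1]] with P⁻¹ = [[1, -3], [-1, 4]], and A = P·diag(2, 1)·P⁻¹.
Then A^6 = P·diag(64, 1)·P⁻¹ = [[256, 3], [64, 1]] · [[1, -3], [-1, 4]] = [[253, -756], [63, -188]].

[[253, -756], [63, -188]]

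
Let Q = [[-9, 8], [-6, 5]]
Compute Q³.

tr Q = -4 and det Q = 3, so the characteristic polynomial is λ² − (-4)λ + (3) with roots -1 and -3.
Eigenvectors give P = [[1, 4], [1, 3]] with P⁻¹ = [[-3, 4], [1, -1]], and Q = P·diag(-1, -3)·P⁻¹.
Then Q³ = P·diag(-1, -27)·P⁻¹ = [[-1, -108], [-1, -81]] · [[-3, 4], [1, -1]] = [[-105, 104], [-78, 77]].

[[-105, 104], [-78, 77]]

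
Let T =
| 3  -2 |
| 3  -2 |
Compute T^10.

[[3, -2], [3, -2]]

T² = T (a projection; rank 1, trace 1), so T^10 = T.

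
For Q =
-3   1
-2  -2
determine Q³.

[[-11, 17], [-34, 6]]

Q² = [[7, -5], [10, 2]]
Q³ = [[-11, 17], [-34, 6]]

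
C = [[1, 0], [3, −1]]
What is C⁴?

[[1, 0], [0, 1]]

C² = [[1, 0], [0, 1]]
C³ = [[1, 0], [3, −1]]
C⁴ = [[1, 0], [0, 1]]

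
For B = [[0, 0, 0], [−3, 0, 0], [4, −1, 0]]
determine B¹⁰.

[[0, 0, 0], [0, 0, 0], [0, 0, 0]]

B is strictly triangular, hence nilpotent: B³ = 0, so B¹⁰ = 0.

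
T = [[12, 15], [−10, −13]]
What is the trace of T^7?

−2059

tr T = −1 and det T = −6, so the characteristic polynomial is λ² − (−1)λ + (−6) with roots −3 and 2.
Eigenvectors give P = [[−1, 3], [1, −2]] with P⁻¹ = [[2, 3], [1, 1]], and T = P·diag(−3, 2)·P⁻¹.
Then T^7 = P·diag(−2187, 128)·P⁻¹ = [[2187, 384], [−2187, −256]] · [[2, 3], [1, 1]] = [[4758, 6945], [−4630, −6817]].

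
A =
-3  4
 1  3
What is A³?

[[-39, 52], [13, 39]]

A² = [[13, 0], [0, 13]]
A³ = [[-39, 52], [13, 39]]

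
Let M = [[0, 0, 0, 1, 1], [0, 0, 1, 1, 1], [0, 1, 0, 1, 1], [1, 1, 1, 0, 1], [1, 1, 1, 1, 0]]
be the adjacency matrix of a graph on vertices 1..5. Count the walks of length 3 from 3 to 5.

The number of length-3 walks from vertex 3 to vertex 5 is entry (3,5) of M^3, where M is the adjacency matrix.
M^2 = [[2, 2, 2, 1, 1], [2, 3, 2, 2, 2], [2, 2, 3, 2, 2], [1, 2, 2, 4, 3], [1, 2, 2, 3, 4]]
M^3 = [[2, 4, 4, 7, 7], [4, 6, 7, 9, 9], [4, 7, 6, 9, 9], [7, 9, 9, 8, 9], [7, 9, 9, 9, 8]]

9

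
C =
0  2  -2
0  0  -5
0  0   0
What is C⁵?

C is strictly triangular, hence nilpotent: C³ = 0, so C⁵ = 0.

[[0, 0, 0], [0, 0, 0], [0, 0, 0]]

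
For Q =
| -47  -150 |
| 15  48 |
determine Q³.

tr Q = 1 and det Q = -6, so the characteristic polynomial is λ² − (1)λ + (-6) with roots -2 and 3.
Eigenvectors give P = [[10, 3], [-3, -1]] with P⁻¹ = [[1, 3], [-3, -10]], and Q = P·diag(-2, 3)·P⁻¹.
Then Q³ = P·diag(-8, 27)·P⁻¹ = [[-80, 81], [24, -27]] · [[1, 3], [-3, -10]] = [[-323, -1050], [105, 342]].

[[-323, -1050], [105, 342]]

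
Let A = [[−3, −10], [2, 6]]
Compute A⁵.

tr A = 3 and det A = 2, so the characteristic polynomial is λ² − (3)λ + (2) with roots 1 and 2.
Eigenvectors give P = [[−5, 2], [2, −1]] with P⁻¹ = [[−1, −2], [−2, −5]], and A = P·diag(1, 2)·P⁻¹.
Then A⁵ = P·diag(1, 32)·P⁻¹ = [[−5, 64], [2, −32]] · [[−1, −2], [−2, −5]] = [[−123, −310], [62, 156]].

[[−123, −310], [62, 156]]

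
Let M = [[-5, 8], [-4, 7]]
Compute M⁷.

[[-2189, 4376], [-2188, 4375]]

tr M = 2 and det M = -3, so the characteristic polynomial is λ² − (2)λ + (-3) with roots 3 and -1.
Eigenvectors give P = [[-1, 2], [-1, 1]] with P⁻¹ = [[1, -2], [1, -1]], and M = P·diag(3, -1)·P⁻¹.
Then M⁷ = P·diag(2187, -1)·P⁻¹ = [[-2187, -2], [-2187, -1]] · [[1, -2], [1, -1]] = [[-2189, 4376], [-2188, 4375]].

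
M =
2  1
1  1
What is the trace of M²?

7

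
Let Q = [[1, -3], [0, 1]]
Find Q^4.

Q = I + N where N = [[0, -3], [0, 0]] is strictly upper-triangular, so N^2 = 0.
(I + N)^4 = I + 4·N = [[1, -12], [0, 1]].

[[1, -12], [0, 1]]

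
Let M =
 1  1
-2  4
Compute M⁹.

tr M = 5 and det M = 6, so the characteristic polynomial is λ² − (5)λ + (6) with roots 2 and 3.
Eigenvectors give P = [[1, -1], [1, -2]] with P⁻¹ = [[2, -1], [1, -1]], and M = P·diag(2, 3)·P⁻¹.
Then M⁹ = P·diag(512, 19683)·P⁻¹ = [[512, -19683], [512, -39366]] · [[2, -1], [1, -1]] = [[-18659, 19171], [-38342, 38854]].

[[-18659, 19171], [-38342, 38854]]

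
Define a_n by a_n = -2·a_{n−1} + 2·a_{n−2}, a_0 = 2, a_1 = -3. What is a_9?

With companion matrix M = [[-2, 2], [1, 0]], [a_n, a_{n−1}]ᵀ = M·[a_{n−1}, a_{n−2}]ᵀ, so [a_9, a_8]ᵀ = M⁸·[a_1, a_0]ᵀ.
M⁸ = [[2448, -1792], [-896, 656]], giving [a_9, a_8]ᵀ = [[-10928], [4000]].

-10928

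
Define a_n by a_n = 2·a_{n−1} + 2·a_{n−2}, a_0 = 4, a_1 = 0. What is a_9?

7168

With companion matrix T = [[2, 2], [1, 0]], [a_n, a_{n−1}]ᵀ = T·[a_{n−1}, a_{n−2}]ᵀ, so [a_9, a_8]ᵀ = T⁸·[a_1, a_0]ᵀ.
T⁸ = [[2448, 1792], [896, 656]], giving [a_9, a_8]ᵀ = [[7168], [2624]].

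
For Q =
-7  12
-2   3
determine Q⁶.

[[2185, -4368], [728, -1455]]

tr Q = -4 and det Q = 3, so the characteristic polynomial is λ² − (-4)λ + (3) with roots -3 and -1.
Eigenvectors give P = [[3, 2], [1, 1]] with P⁻¹ = [[1, -2], [-1, 3]], and Q = P·diag(-3, -1)·P⁻¹.
Then Q⁶ = P·diag(729, 1)·P⁻¹ = [[2187, 2], [729, 1]] · [[1, -2], [-1, 3]] = [[2185, -4368], [728, -1455]].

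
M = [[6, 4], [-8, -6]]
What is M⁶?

tr M = 0 and det M = -4, so the characteristic polynomial is λ² − (0)λ + (-4) with roots -2 and 2.
Eigenvectors give P = [[1, 1], [-2, -1]] with P⁻¹ = [[-1, -1], [2, 1]], and M = P·diag(-2, 2)·P⁻¹.
Then M⁶ = P·diag(64, 64)·P⁻¹ = [[64, 64], [-128, -64]] · [[-1, -1], [2, 1]] = [[64, 0], [0, 64]].

[[64, 0], [0, 64]]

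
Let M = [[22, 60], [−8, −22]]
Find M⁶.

[[64, 0], [0, 64]]

tr M = 0 and det M = −4, so the characteristic polynomial is λ² − (0)λ + (−4) with roots 2 and −2.
Eigenvectors give P = [[−3, −5], [1, 2]] with P⁻¹ = [[−2, −5], [1, 3]], and M = P·diag(2, −2)·P⁻¹.
Then M⁶ = P·diag(64, 64)·P⁻¹ = [[−192, −320], [64, 128]] · [[−2, −5], [1, 3]] = [[64, 0], [0, 64]].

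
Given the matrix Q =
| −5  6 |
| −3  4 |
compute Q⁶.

[[127, −126], [63, −62]]

tr Q = −1 and det Q = −2, so the characteristic polynomial is λ² − (−1)λ + (−2) with roots −2 and 1.
Eigenvectors give P = [[2, 1], [1, 1]] with P⁻¹ = [[1, −1], [−1, 2]], and Q = P·diag(−2, 1)·P⁻¹.
Then Q⁶ = P·diag(64, 1)·P⁻¹ = [[128, 1], [64, 1]] · [[1, −1], [−1, 2]] = [[127, −126], [63, −62]].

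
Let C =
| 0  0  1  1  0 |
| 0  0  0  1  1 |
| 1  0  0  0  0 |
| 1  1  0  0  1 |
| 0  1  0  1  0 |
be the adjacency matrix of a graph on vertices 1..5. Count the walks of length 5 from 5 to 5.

12

The number of length-5 walks from vertex 5 to vertex 5 is entry (5,5) of C⁵, where C is the adjacency matrix.
C² = [[2, 1, 0, 0, 1], [1, 2, 0, 1, 1], [0, 0, 1, 1, 0], [0, 1, 1, 3, 1], [1, 1, 0, 1, 2]]
C³ = [[0, 1, 2, 4, 1], [1, 2, 1, 4, 3], [2, 1, 0, 0, 1], [4, 4, 0, 2, 4], [1, 3, 1, 4, 2]]
C⁴ = [[6, 5, 0, 2, 5], [5, 7, 1, 6, 6], [0, 1, 2, 4, 1], [2, 6, 4, 12, 6], [5, 6, 1, 6, 7]]
C⁵ = [[2, 7, 6, 16, 7], [7, 12, 5, 18, 13], [6, 5, 0, 2, 5], [16, 18, 2, 14, 18], [7, 13, 5, 18, 12]]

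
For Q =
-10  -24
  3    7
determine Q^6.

tr Q = -3 and det Q = 2, so the characteristic polynomial is λ² − (-3)λ + (2) with roots -1 and -2.
Eigenvectors give P = [[-8, -3], [3, 1]] with P⁻¹ = [[1, 3], [-3, -8]], and Q = P·diag(-1, -2)·P⁻¹.
Then Q^6 = P·diag(1, 64)·P⁻¹ = [[-8, -192], [3, 64]] · [[1, 3], [-3, -8]] = [[568, 1512], [-189, -503]].

[[568, 1512], [-189, -503]]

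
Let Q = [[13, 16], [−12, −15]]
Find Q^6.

[[−2183, −2912], [2184, 2913]]

tr Q = −2 and det Q = −3, so the characteristic polynomial is λ² − (−2)λ + (−3) with roots −3 and 1.
Eigenvectors give P = [[−1, 4], [1, −3]] with P⁻¹ = [[3, 4], [1, 1]], and Q = P·diag(−3, 1)·P⁻¹.
Then Q^6 = P·diag(729, 1)·P⁻¹ = [[−729, 4], [729, −3]] · [[3, 4], [1, 1]] = [[−2183, −2912], [2184, 2913]].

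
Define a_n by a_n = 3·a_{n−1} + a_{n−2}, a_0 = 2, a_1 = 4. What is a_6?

With companion matrix B = [[3, 1], [1, 0]], [a_n, a_{n−1}]ᵀ = B·[a_{n−1}, a_{n−2}]ᵀ, so [a_6, a_5]ᵀ = B⁵·[a_1, a_0]ᵀ.
B⁵ = [[360, 109], [109, 33]], giving [a_6, a_5]ᵀ = [[1658], [502]].

1658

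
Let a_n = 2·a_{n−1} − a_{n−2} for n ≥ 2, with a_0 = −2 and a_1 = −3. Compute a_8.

−10

With companion matrix M = [[2, −1], [1, 0]], [a_n, a_{n−1}]ᵀ = M·[a_{n−1}, a_{n−2}]ᵀ, so [a_8, a_7]ᵀ = M^7·[a_1, a_0]ᵀ.
M^7 = [[8, −7], [7, −6]], giving [a_8, a_7]ᵀ = [[−10], [−9]].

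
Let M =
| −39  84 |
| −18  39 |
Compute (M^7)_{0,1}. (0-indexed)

61236

tr M = 0 and det M = −9, so the characteristic polynomial is λ² − (0)λ + (−9) with roots −3 and 3.
Eigenvectors give P = [[7, 2], [3, 1]] with P⁻¹ = [[1, −2], [−3, 7]], and M = P·diag(−3, 3)·P⁻¹.
Then M^7 = P·diag(−2187, 2187)·P⁻¹ = [[−15309, 4374], [−6561, 2187]] · [[1, −2], [−3, 7]] = [[−28431, 61236], [−13122, 28431]].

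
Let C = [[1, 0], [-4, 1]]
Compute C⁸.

C = I + N where N = [[0, 0], [-4, 0]] is strictly lower-triangular, so N² = 0.
(I + N)⁸ = I + 8·N = [[1, 0], [-32, 1]].

[[1, 0], [-32, 1]]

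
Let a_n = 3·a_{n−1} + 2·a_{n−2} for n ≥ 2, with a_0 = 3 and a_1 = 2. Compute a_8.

23136

With companion matrix C = [[3, 2], [1, 0]], [a_n, a_{n−1}]ᵀ = C·[a_{n−1}, a_{n−2}]ᵀ, so [a_8, a_7]ᵀ = C⁷·[a_1, a_0]ᵀ.
C⁷ = [[6279, 3526], [1763, 990]], giving [a_8, a_7]ᵀ = [[23136], [6496]].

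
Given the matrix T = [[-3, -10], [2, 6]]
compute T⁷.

tr T = 3 and det T = 2, so the characteristic polynomial is λ² − (3)λ + (2) with roots 2 and 1.
Eigenvectors give P = [[-2, 5], [1, -2]] with P⁻¹ = [[2, 5], [1, 2]], and T = P·diag(2, 1)·P⁻¹.
Then T⁷ = P·diag(128, 1)·P⁻¹ = [[-256, 5], [128, -2]] · [[2, 5], [1, 2]] = [[-507, -1270], [254, 636]].

[[-507, -1270], [254, 636]]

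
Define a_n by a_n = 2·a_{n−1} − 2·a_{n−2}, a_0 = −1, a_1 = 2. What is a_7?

−32

With companion matrix T = [[2, −2], [1, 0]], [a_n, a_{n−1}]ᵀ = T·[a_{n−1}, a_{n−2}]ᵀ, so [a_7, a_6]ᵀ = T⁶·[a_1, a_0]ᵀ.
T⁶ = [[−8, 16], [−8, 8]], giving [a_7, a_6]ᵀ = [[−32], [−24]].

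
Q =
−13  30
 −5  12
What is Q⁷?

[[−6817, 13890], [−2315, 4758]]

tr Q = −1 and det Q = −6, so the characteristic polynomial is λ² − (−1)λ + (−6) with roots −3 and 2.
Eigenvectors give P = [[−3, −2], [−1, −1]] with P⁻¹ = [[−1, 2], [1, −3]], and Q = P·diag(−3, 2)·P⁻¹.
Then Q⁷ = P·diag(−2187, 128)·P⁻¹ = [[6561, −256], [2187, −128]] · [[−1, 2], [1, −3]] = [[−6817, 13890], [−2315, 4758]].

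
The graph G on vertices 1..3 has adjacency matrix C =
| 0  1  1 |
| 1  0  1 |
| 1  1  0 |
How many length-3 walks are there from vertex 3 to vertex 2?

3

The number of length-3 walks from vertex 3 to vertex 2 is entry (3,2) of C³, where C is the adjacency matrix.
C² = [[2, 1, 1], [1, 2, 1], [1, 1, 2]]
C³ = [[2, 3, 3], [3, 2, 3], [3, 3, 2]]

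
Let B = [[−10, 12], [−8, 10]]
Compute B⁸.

tr B = 0 and det B = −4, so the characteristic polynomial is λ² − (0)λ + (−4) with roots −2 and 2.
Eigenvectors give P = [[3, 1], [2, 1]] with P⁻¹ = [[1, −1], [−2, 3]], and B = P·diag(−2, 2)·P⁻¹.
Then B⁸ = P·diag(256, 256)·P⁻¹ = [[768, 256], [512, 256]] · [[1, −1], [−2, 3]] = [[256, 0], [0, 256]].

[[256, 0], [0, 256]]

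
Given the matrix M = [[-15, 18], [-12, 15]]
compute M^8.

tr M = 0 and det M = -9, so the characteristic polynomial is λ² − (0)λ + (-9) with roots 3 and -3.
Eigenvectors give P = [[1, 3], [1, 2]] with P⁻¹ = [[-2, 3], [1, -1]], and M = P·diag(3, -3)·P⁻¹.
Then M^8 = P·diag(6561, 6561)·P⁻¹ = [[6561, 19683], [6561, 13122]] · [[-2, 3], [1, -1]] = [[6561, 0], [0, 6561]].

[[6561, 0], [0, 6561]]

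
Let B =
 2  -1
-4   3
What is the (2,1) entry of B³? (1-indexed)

B² = [[8, -5], [-20, 13]]
B³ = [[36, -23], [-92, 59]]

-92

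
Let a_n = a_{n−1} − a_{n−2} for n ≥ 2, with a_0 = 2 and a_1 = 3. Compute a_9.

−2

With companion matrix A = [[1, −1], [1, 0]], [a_n, a_{n−1}]ᵀ = A·[a_{n−1}, a_{n−2}]ᵀ, so [a_9, a_8]ᵀ = A⁸·[a_1, a_0]ᵀ.
A⁸ = [[0, −1], [1, −1]], giving [a_9, a_8]ᵀ = [[−2], [1]].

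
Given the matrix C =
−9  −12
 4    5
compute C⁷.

tr C = −4 and det C = 3, so the characteristic polynomial is λ² − (−4)λ + (3) with roots −3 and −1.
Eigenvectors give P = [[2, 3], [−1, −2]] with P⁻¹ = [[2, 3], [−1, −2]], and C = P·diag(−3, −1)·P⁻¹.
Then C⁷ = P·diag(−2187, −1)·P⁻¹ = [[−4374, −3], [2187, 2]] · [[2, 3], [−1, −2]] = [[−8745, −13116], [4372, 6557]].

[[−8745, −13116], [4372, 6557]]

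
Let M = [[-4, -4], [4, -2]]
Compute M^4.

M^2 = [[0, 24], [-24, -12]]
M^3 = [[96, -48], [48, 120]]
M^4 = [[-576, -288], [288, -432]]

[[-576, -288], [288, -432]]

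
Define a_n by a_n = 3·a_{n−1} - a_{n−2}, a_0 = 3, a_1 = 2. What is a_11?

With companion matrix B = [[3, -1], [1, 0]], [a_n, a_{n−1}]ᵀ = B·[a_{n−1}, a_{n−2}]ᵀ, so [a_11, a_10]ᵀ = B¹⁰·[a_1, a_0]ᵀ.
B¹⁰ = [[17711, -6765], [6765, -2584]], giving [a_11, a_10]ᵀ = [[15127], [5778]].

15127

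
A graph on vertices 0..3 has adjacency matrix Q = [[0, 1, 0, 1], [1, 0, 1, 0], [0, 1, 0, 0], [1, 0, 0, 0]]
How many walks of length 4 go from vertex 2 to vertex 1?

The number of length-4 walks from vertex 2 to vertex 1 is entry (2,1) of Q⁴, where Q is the adjacency matrix.
Q² = [[2, 0, 1, 0], [0, 2, 0, 1], [1, 0, 1, 0], [0, 1, 0, 1]]
Q³ = [[0, 3, 0, 2], [3, 0, 2, 0], [0, 2, 0, 1], [2, 0, 1, 0]]
Q⁴ = [[5, 0, 3, 0], [0, 5, 0, 3], [3, 0, 2, 0], [0, 3, 0, 2]]

0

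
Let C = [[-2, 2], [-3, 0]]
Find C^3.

[[16, -4], [6, 12]]

C^2 = [[-2, -4], [6, -6]]
C^3 = [[16, -4], [6, 12]]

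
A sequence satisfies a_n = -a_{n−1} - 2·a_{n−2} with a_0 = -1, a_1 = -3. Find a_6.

With companion matrix C = [[-1, -2], [1, 0]], [a_n, a_{n−1}]ᵀ = C·[a_{n−1}, a_{n−2}]ᵀ, so [a_6, a_5]ᵀ = C^5·[a_1, a_0]ᵀ.
C^5 = [[-5, 2], [-1, -6]], giving [a_6, a_5]ᵀ = [[13], [9]].

13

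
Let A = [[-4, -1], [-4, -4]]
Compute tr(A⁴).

1312

A² = [[20, 8], [32, 20]]
A³ = [[-112, -52], [-208, -112]]
A⁴ = [[656, 320], [1280, 656]]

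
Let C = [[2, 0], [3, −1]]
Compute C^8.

[[256, 0], [255, 1]]

tr C = 1 and det C = −2, so the characteristic polynomial is λ² − (1)λ + (−2) with roots 2 and −1.
Eigenvectors give P = [[−1, 0], [−1, 1]] with P⁻¹ = [[−1, 0], [−1, 1]], and C = P·diag(2, −1)·P⁻¹.
Then C^8 = P·diag(256, 1)·P⁻¹ = [[−256, 0], [−256, 1]] · [[−1, 0], [−1, 1]] = [[256, 0], [255, 1]].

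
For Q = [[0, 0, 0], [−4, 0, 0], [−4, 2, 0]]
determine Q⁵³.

[[0, 0, 0], [0, 0, 0], [0, 0, 0]]

Q is strictly triangular, hence nilpotent: Q³ = 0, so Q⁵³ = 0.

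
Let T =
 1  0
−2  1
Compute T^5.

[[1, 0], [−10, 1]]

T = I + N where N = [[0, 0], [−2, 0]] is strictly lower-triangular, so N^2 = 0.
(I + N)^5 = I + 5·N = [[1, 0], [−10, 1]].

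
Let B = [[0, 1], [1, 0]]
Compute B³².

B² = I (check: tr B = 0 and det B = −1), so B³² = I since 32 is even.

[[1, 0], [0, 1]]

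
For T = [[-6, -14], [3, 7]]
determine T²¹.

T² = T (a projection; rank 1, trace 1), so T²¹ = T.

[[-6, -14], [3, 7]]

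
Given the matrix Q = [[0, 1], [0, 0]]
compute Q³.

Q is strictly triangular, hence nilpotent: Q² = 0, so Q³ = 0.

[[0, 0], [0, 0]]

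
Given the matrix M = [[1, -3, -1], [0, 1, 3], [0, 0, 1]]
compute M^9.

[[1, -27, -333], [0, 1, 27], [0, 0, 1]]

M = I + N where N = [[0, -3, -1], [0, 0, 3], [0, 0, 0]] is strictly upper-triangular, so N^3 = 0.
(I + N)^9 = I + 9·N + 36·N^2 = [[1, -27, -333], [0, 1, 27], [0, 0, 1]].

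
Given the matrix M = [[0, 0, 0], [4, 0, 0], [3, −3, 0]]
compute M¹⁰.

[[0, 0, 0], [0, 0, 0], [0, 0, 0]]

M is strictly triangular, hence nilpotent: M³ = 0, so M¹⁰ = 0.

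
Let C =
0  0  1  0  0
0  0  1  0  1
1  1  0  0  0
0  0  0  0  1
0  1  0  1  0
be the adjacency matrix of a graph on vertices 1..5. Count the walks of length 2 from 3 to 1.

0

The number of length-2 walks from vertex 3 to vertex 1 is entry (3,1) of C², where C is the adjacency matrix.
C² = [[1, 1, 0, 0, 0], [1, 2, 0, 1, 0], [0, 0, 2, 0, 1], [0, 1, 0, 1, 0], [0, 0, 1, 0, 2]]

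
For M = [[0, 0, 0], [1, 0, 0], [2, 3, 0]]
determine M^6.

M is strictly triangular, hence nilpotent: M^3 = 0, so M^6 = 0.

[[0, 0, 0], [0, 0, 0], [0, 0, 0]]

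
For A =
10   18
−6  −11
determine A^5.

tr A = −1 and det A = −2, so the characteristic polynomial is λ² − (−1)λ + (−2) with roots 1 and −2.
Eigenvectors give P = [[−2, −3], [1, 2]] with P⁻¹ = [[−2, −3], [1, 2]], and A = P·diag(1, −2)·P⁻¹.
Then A^5 = P·diag(1, −32)·P⁻¹ = [[−2, 96], [1, −64]] · [[−2, −3], [1, 2]] = [[100, 198], [−66, −131]].

[[100, 198], [−66, −131]]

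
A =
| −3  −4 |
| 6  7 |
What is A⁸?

tr A = 4 and det A = 3, so the characteristic polynomial is λ² − (4)λ + (3) with roots 1 and 3.
Eigenvectors give P = [[1, 2], [−1, −3]] with P⁻¹ = [[3, 2], [−1, −1]], and A = P·diag(1, 3)·P⁻¹.
Then A⁸ = P·diag(1, 6561)·P⁻¹ = [[1, 13122], [−1, −19683]] · [[3, 2], [−1, −1]] = [[−13119, −13120], [19680, 19681]].

[[−13119, −13120], [19680, 19681]]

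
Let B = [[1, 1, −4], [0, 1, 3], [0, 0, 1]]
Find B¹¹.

B = I + N where N = [[0, 1, −4], [0, 0, 3], [0, 0, 0]] is strictly upper-triangular, so N³ = 0.
(I + N)¹¹ = I + 11·N + 55·N² = [[1, 11, 121], [0, 1, 33], [0, 0, 1]].

[[1, 11, 121], [0, 1, 33], [0, 0, 1]]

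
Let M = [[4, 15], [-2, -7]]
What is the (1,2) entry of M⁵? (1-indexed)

465

tr M = -3 and det M = 2, so the characteristic polynomial is λ² − (-3)λ + (2) with roots -1 and -2.
Eigenvectors give P = [[-3, -5], [1, 2]] with P⁻¹ = [[-2, -5], [1, 3]], and M = P·diag(-1, -2)·P⁻¹.
Then M⁵ = P·diag(-1, -32)·P⁻¹ = [[3, 160], [-1, -64]] · [[-2, -5], [1, 3]] = [[154, 465], [-62, -187]].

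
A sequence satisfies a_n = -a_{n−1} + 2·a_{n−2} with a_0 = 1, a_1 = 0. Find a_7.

-42

With companion matrix B = [[-1, 2], [1, 0]], [a_n, a_{n−1}]ᵀ = B·[a_{n−1}, a_{n−2}]ᵀ, so [a_7, a_6]ᵀ = B⁶·[a_1, a_0]ᵀ.
B⁶ = [[43, -42], [-21, 22]], giving [a_7, a_6]ᵀ = [[-42], [22]].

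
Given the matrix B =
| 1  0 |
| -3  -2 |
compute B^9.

[[1, 0], [-513, -512]]

tr B = -1 and det B = -2, so the characteristic polynomial is λ² − (-1)λ + (-2) with roots -2 and 1.
Eigenvectors give P = [[0, -1], [1, 1]] with P⁻¹ = [[1, 1], [-1, 0]], and B = P·diag(-2, 1)·P⁻¹.
Then B^9 = P·diag(-512, 1)·P⁻¹ = [[0, -1], [-512, 1]] · [[1, 1], [-1, 0]] = [[1, 0], [-513, -512]].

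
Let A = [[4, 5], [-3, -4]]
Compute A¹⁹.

[[4, 5], [-3, -4]]

A² = I (check: tr A = 0 and det A = -1), so A¹⁹ = A since 19 is odd.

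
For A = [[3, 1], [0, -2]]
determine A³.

[[27, 7], [0, -8]]

A² = [[9, 1], [0, 4]]
A³ = [[27, 7], [0, -8]]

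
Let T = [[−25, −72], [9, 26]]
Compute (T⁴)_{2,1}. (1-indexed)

tr T = 1 and det T = −2, so the characteristic polynomial is λ² − (1)λ + (−2) with roots 2 and −1.
Eigenvectors give P = [[−8, 3], [3, −1]] with P⁻¹ = [[1, 3], [3, 8]], and T = P·diag(2, −1)·P⁻¹.
Then T⁴ = P·diag(16, 1)·P⁻¹ = [[−128, 3], [48, −1]] · [[1, 3], [3, 8]] = [[−119, −360], [45, 136]].

45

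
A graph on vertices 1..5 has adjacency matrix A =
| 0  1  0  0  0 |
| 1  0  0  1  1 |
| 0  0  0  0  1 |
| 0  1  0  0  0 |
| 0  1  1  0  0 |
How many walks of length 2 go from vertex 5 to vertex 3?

0

The number of length-2 walks from vertex 5 to vertex 3 is entry (5,3) of A², where A is the adjacency matrix.
A² = [[1, 0, 0, 1, 1], [0, 3, 1, 0, 0], [0, 1, 1, 0, 0], [1, 0, 0, 1, 1], [1, 0, 0, 1, 2]]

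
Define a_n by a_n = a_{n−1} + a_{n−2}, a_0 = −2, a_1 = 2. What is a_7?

10

With companion matrix C = [[1, 1], [1, 0]], [a_n, a_{n−1}]ᵀ = C·[a_{n−1}, a_{n−2}]ᵀ, so [a_7, a_6]ᵀ = C⁶·[a_1, a_0]ᵀ.
C⁶ = [[13, 8], [8, 5]], giving [a_7, a_6]ᵀ = [[10], [6]].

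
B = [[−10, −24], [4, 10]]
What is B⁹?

tr B = 0 and det B = −4, so the characteristic polynomial is λ² − (0)λ + (−4) with roots 2 and −2.
Eigenvectors give P = [[−2, −3], [1, 1]] with P⁻¹ = [[1, 3], [−1, −2]], and B = P·diag(2, −2)·P⁻¹.
Then B⁹ = P·diag(512, −512)·P⁻¹ = [[−1024, 1536], [512, −512]] · [[1, 3], [−1, −2]] = [[−2560, −6144], [1024, 2560]].

[[−2560, −6144], [1024, 2560]]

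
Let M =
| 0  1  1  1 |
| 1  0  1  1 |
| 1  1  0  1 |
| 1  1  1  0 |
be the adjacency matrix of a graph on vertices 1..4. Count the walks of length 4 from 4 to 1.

20

The number of length-4 walks from vertex 4 to vertex 1 is entry (4,1) of M⁴, where M is the adjacency matrix.
M² = [[3, 2, 2, 2], [2, 3, 2, 2], [2, 2, 3, 2], [2, 2, 2, 3]]
M³ = [[6, 7, 7, 7], [7, 6, 7, 7], [7, 7, 6, 7], [7, 7, 7, 6]]
M⁴ = [[21, 20, 20, 20], [20, 21, 20, 20], [20, 20, 21, 20], [20, 20, 20, 21]]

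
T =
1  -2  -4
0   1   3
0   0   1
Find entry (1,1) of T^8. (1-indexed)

T = I + N where N = [[0, -2, -4], [0, 0, 3], [0, 0, 0]] is strictly upper-triangular, so N^3 = 0.
(I + N)^8 = I + 8·N + 28·N^2 = [[1, -16, -200], [0, 1, 24], [0, 0, 1]].

1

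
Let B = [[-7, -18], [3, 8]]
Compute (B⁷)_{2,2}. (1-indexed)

386

tr B = 1 and det B = -2, so the characteristic polynomial is λ² − (1)λ + (-2) with roots 2 and -1.
Eigenvectors give P = [[-2, 3], [1, -1]] with P⁻¹ = [[1, 3], [1, 2]], and B = P·diag(2, -1)·P⁻¹.
Then B⁷ = P·diag(128, -1)·P⁻¹ = [[-256, -3], [128, 1]] · [[1, 3], [1, 2]] = [[-259, -774], [129, 386]].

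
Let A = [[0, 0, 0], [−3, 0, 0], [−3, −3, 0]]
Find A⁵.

A is strictly triangular, hence nilpotent: A³ = 0, so A⁵ = 0.

[[0, 0, 0], [0, 0, 0], [0, 0, 0]]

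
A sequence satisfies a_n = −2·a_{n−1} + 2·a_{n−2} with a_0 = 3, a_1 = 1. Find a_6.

With companion matrix T = [[−2, 2], [1, 0]], [a_n, a_{n−1}]ᵀ = T·[a_{n−1}, a_{n−2}]ᵀ, so [a_6, a_5]ᵀ = T^5·[a_1, a_0]ᵀ.
T^5 = [[−120, 88], [44, −32]], giving [a_6, a_5]ᵀ = [[144], [−52]].

144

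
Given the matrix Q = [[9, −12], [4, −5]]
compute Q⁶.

tr Q = 4 and det Q = 3, so the characteristic polynomial is λ² − (4)λ + (3) with roots 1 and 3.
Eigenvectors give P = [[−3, 2], [−2, 1]] with P⁻¹ = [[1, −2], [2, −3]], and Q = P·diag(1, 3)·P⁻¹.
Then Q⁶ = P·diag(1, 729)·P⁻¹ = [[−3, 1458], [−2, 729]] · [[1, −2], [2, −3]] = [[2913, −4368], [1456, −2183]].

[[2913, −4368], [1456, −2183]]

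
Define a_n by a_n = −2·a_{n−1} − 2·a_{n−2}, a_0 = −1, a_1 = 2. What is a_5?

With companion matrix T = [[−2, −2], [1, 0]], [a_n, a_{n−1}]ᵀ = T·[a_{n−1}, a_{n−2}]ᵀ, so [a_5, a_4]ᵀ = T⁴·[a_1, a_0]ᵀ.
T⁴ = [[−4, 0], [0, −4]], giving [a_5, a_4]ᵀ = [[−8], [4]].

−8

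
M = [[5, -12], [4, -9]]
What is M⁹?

[[59045, -118092], [39364, -78729]]

tr M = -4 and det M = 3, so the characteristic polynomial is λ² − (-4)λ + (3) with roots -3 and -1.
Eigenvectors give P = [[-3, 2], [-2, 1]] with P⁻¹ = [[1, -2], [2, -3]], and M = P·diag(-3, -1)·P⁻¹.
Then M⁹ = P·diag(-19683, -1)·P⁻¹ = [[59049, -2], [39366, -1]] · [[1, -2], [2, -3]] = [[59045, -118092], [39364, -78729]].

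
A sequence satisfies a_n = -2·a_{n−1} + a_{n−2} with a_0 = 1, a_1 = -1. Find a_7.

With companion matrix C = [[-2, 1], [1, 0]], [a_n, a_{n−1}]ᵀ = C·[a_{n−1}, a_{n−2}]ᵀ, so [a_7, a_6]ᵀ = C⁶·[a_1, a_0]ᵀ.
C⁶ = [[169, -70], [-70, 29]], giving [a_7, a_6]ᵀ = [[-239], [99]].

-239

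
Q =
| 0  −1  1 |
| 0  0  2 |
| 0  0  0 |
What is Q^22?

Q is strictly triangular, hence nilpotent: Q^3 = 0, so Q^22 = 0.

[[0, 0, 0], [0, 0, 0], [0, 0, 0]]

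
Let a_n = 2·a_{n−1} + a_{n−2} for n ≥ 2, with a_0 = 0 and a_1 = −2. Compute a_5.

−58

With companion matrix B = [[2, 1], [1, 0]], [a_n, a_{n−1}]ᵀ = B·[a_{n−1}, a_{n−2}]ᵀ, so [a_5, a_4]ᵀ = B⁴·[a_1, a_0]ᵀ.
B⁴ = [[29, 12], [12, 5]], giving [a_5, a_4]ᵀ = [[−58], [−24]].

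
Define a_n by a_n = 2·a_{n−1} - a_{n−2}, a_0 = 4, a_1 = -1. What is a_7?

With companion matrix T = [[2, -1], [1, 0]], [a_n, a_{n−1}]ᵀ = T·[a_{n−1}, a_{n−2}]ᵀ, so [a_7, a_6]ᵀ = T⁶·[a_1, a_0]ᵀ.
T⁶ = [[7, -6], [6, -5]], giving [a_7, a_6]ᵀ = [[-31], [-26]].

-31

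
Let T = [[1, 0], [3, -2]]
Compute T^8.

tr T = -1 and det T = -2, so the characteristic polynomial is λ² − (-1)λ + (-2) with roots -2 and 1.
Eigenvectors give P = [[0, 1], [1, 1]] with P⁻¹ = [[-1, 1], [1, 0]], and T = P·diag(-2, 1)·P⁻¹.
Then T^8 = P·diag(256, 1)·P⁻¹ = [[0, 1], [256, 1]] · [[-1, 1], [1, 0]] = [[1, 0], [-255, 256]].

[[1, 0], [-255, 256]]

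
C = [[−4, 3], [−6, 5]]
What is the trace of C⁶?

65

tr C = 1 and det C = −2, so the characteristic polynomial is λ² − (1)λ + (−2) with roots −1 and 2.
Eigenvectors give P = [[−1, −1], [−1, −2]] with P⁻¹ = [[−2, 1], [1, −1]], and C = P·diag(−1, 2)·P⁻¹.
Then C⁶ = P·diag(1, 64)·P⁻¹ = [[−1, −64], [−1, −128]] · [[−2, 1], [1, −1]] = [[−62, 63], [−126, 127]].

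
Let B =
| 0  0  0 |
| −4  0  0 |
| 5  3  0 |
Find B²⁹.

[[0, 0, 0], [0, 0, 0], [0, 0, 0]]

B is strictly triangular, hence nilpotent: B³ = 0, so B²⁹ = 0.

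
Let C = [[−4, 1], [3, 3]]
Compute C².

[[19, −1], [−3, 12]]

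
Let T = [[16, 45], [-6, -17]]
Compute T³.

tr T = -1 and det T = -2, so the characteristic polynomial is λ² − (-1)λ + (-2) with roots -2 and 1.
Eigenvectors give P = [[-5, -3], [2, 1]] with P⁻¹ = [[1, 3], [-2, -5]], and T = P·diag(-2, 1)·P⁻¹.
Then T³ = P·diag(-8, 1)·P⁻¹ = [[40, -3], [-16, 1]] · [[1, 3], [-2, -5]] = [[46, 135], [-18, -53]].

[[46, 135], [-18, -53]]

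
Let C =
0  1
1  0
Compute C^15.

C² = I (check: tr C = 0 and det C = −1), so C^15 = C since 15 is odd.

[[0, 1], [1, 0]]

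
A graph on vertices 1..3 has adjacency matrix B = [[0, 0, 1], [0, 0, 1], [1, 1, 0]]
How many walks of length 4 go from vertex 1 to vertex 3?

The number of length-4 walks from vertex 1 to vertex 3 is entry (1,3) of B⁴, where B is the adjacency matrix.
B² = [[1, 1, 0], [1, 1, 0], [0, 0, 2]]
B³ = [[0, 0, 2], [0, 0, 2], [2, 2, 0]]
B⁴ = [[2, 2, 0], [2, 2, 0], [0, 0, 4]]

0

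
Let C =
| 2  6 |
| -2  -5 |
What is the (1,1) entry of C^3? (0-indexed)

-29

tr C = -3 and det C = 2, so the characteristic polynomial is λ² − (-3)λ + (2) with roots -1 and -2.
Eigenvectors give P = [[2, -3], [-1, 2]] with P⁻¹ = [[2, 3], [1, 2]], and C = P·diag(-1, -2)·P⁻¹.
Then C^3 = P·diag(-1, -8)·P⁻¹ = [[-2, 24], [1, -16]] · [[2, 3], [1, 2]] = [[20, 42], [-14, -29]].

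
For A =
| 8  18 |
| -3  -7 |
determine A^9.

[[1538, 3078], [-513, -1027]]

tr A = 1 and det A = -2, so the characteristic polynomial is λ² − (1)λ + (-2) with roots -1 and 2.
Eigenvectors give P = [[2, -3], [-1, 1]] with P⁻¹ = [[-1, -3], [-1, -2]], and A = P·diag(-1, 2)·P⁻¹.
Then A^9 = P·diag(-1, 512)·P⁻¹ = [[-2, -1536], [1, 512]] · [[-1, -3], [-1, -2]] = [[1538, 3078], [-513, -1027]].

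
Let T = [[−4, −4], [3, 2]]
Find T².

[[4, 8], [−6, −8]]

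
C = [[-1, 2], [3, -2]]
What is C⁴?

C² = [[7, -6], [-9, 10]]
C³ = [[-25, 26], [39, -38]]
C⁴ = [[103, -102], [-153, 154]]

[[103, -102], [-153, 154]]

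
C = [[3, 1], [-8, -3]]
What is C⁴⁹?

[[3, 1], [-8, -3]]

C² = I (check: tr C = 0 and det C = -1), so C⁴⁹ = C since 49 is odd.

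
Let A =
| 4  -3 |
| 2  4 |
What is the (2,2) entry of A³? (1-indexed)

A² = [[10, -24], [16, 10]]
A³ = [[-8, -126], [84, -8]]

-8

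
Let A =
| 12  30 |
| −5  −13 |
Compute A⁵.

[[582, 1650], [−275, −793]]

tr A = −1 and det A = −6, so the characteristic polynomial is λ² − (−1)λ + (−6) with roots −3 and 2.
Eigenvectors give P = [[−2, −3], [1, 1]] with P⁻¹ = [[1, 3], [−1, −2]], and A = P·diag(−3, 2)·P⁻¹.
Then A⁵ = P·diag(−243, 32)·P⁻¹ = [[486, −96], [−243, 32]] · [[1, 3], [−1, −2]] = [[582, 1650], [−275, −793]].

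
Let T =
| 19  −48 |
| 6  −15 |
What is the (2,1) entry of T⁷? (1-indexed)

6558

tr T = 4 and det T = 3, so the characteristic polynomial is λ² − (4)λ + (3) with roots 1 and 3.
Eigenvectors give P = [[−8, 3], [−3, 1]] with P⁻¹ = [[1, −3], [3, −8]], and T = P·diag(1, 3)·P⁻¹.
Then T⁷ = P·diag(1, 2187)·P⁻¹ = [[−8, 6561], [−3, 2187]] · [[1, −3], [3, −8]] = [[19675, −52464], [6558, −17487]].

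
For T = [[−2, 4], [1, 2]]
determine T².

[[8, 0], [0, 8]]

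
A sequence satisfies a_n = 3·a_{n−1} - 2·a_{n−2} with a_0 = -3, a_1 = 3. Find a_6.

With companion matrix M = [[3, -2], [1, 0]], [a_n, a_{n−1}]ᵀ = M·[a_{n−1}, a_{n−2}]ᵀ, so [a_6, a_5]ᵀ = M⁵·[a_1, a_0]ᵀ.
M⁵ = [[63, -62], [31, -30]], giving [a_6, a_5]ᵀ = [[375], [183]].

375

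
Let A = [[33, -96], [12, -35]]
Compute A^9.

tr A = -2 and det A = -3, so the characteristic polynomial is λ² − (-2)λ + (-3) with roots 1 and -3.
Eigenvectors give P = [[3, -8], [1, -3]] with P⁻¹ = [[3, -8], [1, -3]], and A = P·diag(1, -3)·P⁻¹.
Then A^9 = P·diag(1, -19683)·P⁻¹ = [[3, 157464], [1, 59049]] · [[3, -8], [1, -3]] = [[157473, -472416], [59052, -177155]].

[[157473, -472416], [59052, -177155]]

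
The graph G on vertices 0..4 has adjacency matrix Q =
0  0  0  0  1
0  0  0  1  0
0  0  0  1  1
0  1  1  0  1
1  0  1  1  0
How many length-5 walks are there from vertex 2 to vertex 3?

19

The number of length-5 walks from vertex 2 to vertex 3 is entry (2,3) of Q⁵, where Q is the adjacency matrix.
Q² = [[1, 0, 1, 1, 0], [0, 1, 1, 0, 1], [1, 1, 2, 1, 1], [1, 0, 1, 3, 1], [0, 1, 1, 1, 3]]
Q³ = [[0, 1, 1, 1, 3], [1, 0, 1, 3, 1], [1, 1, 2, 4, 4], [1, 3, 4, 2, 5], [3, 1, 4, 5, 2]]
Q⁴ = [[3, 1, 4, 5, 2], [1, 3, 4, 2, 5], [4, 4, 8, 7, 7], [5, 2, 7, 12, 7], [2, 5, 7, 7, 12]]
Q⁵ = [[2, 5, 7, 7, 12], [5, 2, 7, 12, 7], [7, 7, 14, 19, 19], [7, 12, 19, 16, 24], [12, 7, 19, 24, 16]]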